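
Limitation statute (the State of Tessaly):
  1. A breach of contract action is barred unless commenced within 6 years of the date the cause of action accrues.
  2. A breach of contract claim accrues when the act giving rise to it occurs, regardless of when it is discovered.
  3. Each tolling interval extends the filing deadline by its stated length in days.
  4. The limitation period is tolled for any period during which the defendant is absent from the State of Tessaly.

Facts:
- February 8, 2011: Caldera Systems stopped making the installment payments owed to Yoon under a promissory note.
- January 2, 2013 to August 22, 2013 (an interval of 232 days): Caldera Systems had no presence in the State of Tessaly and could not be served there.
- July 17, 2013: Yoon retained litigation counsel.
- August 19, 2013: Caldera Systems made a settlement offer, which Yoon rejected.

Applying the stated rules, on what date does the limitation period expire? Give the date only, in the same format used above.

The cause of action accrued on February 8, 2011, the date of the act.
The untolled deadline — 6 years after February 8, 2011 — is February 8, 2017.
The defendant's absence from the jurisdiction from January 2, 2013 to August 22, 2013 tolled the period for 232 days, extending the deadline to September 28, 2017.
The other events in the timeline have no effect on the limitation period under the stated rules.

September 28, 2017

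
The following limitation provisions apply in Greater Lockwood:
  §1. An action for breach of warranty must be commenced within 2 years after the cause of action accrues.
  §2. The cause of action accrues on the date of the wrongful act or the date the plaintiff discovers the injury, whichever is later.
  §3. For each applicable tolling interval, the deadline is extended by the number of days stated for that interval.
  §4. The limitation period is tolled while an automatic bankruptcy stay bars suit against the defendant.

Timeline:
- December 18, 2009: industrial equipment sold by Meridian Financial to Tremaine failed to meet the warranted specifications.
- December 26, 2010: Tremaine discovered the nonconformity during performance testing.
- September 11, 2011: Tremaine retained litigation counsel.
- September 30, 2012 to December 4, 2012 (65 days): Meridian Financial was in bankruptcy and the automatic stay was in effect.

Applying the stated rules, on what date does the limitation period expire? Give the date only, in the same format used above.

The claim accrued on December 26, 2010 — the later of the December 18, 2009 act and the December 26, 2010 discovery.
2 years from December 26, 2010 is December 26, 2012.
The automatic bankruptcy stay from September 30, 2012 to December 4, 2012 tolled the period for 65 days, extending the deadline to March 1, 2013.
The other events in the timeline have no effect on the limitation period under the stated rules.

March 1, 2013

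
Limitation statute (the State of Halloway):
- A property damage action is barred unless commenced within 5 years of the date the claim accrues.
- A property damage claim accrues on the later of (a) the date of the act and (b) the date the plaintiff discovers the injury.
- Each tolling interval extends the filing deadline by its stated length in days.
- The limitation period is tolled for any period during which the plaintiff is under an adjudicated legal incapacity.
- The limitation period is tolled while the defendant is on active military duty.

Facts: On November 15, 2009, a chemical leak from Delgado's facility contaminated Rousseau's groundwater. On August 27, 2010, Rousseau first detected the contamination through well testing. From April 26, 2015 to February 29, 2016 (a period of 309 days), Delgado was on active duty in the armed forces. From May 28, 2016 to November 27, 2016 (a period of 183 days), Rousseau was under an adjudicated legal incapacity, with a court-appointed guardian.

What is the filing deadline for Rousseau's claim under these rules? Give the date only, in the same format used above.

Taking the later of the act (November 15, 2009) and discovery (August 27, 2010), the claim accrued on August 27, 2010.
5 years from August 27, 2010 is August 27, 2015.
The defendant's active military service from April 26, 2015 to February 29, 2016 tolled the period for 309 days, extending the deadline to July 1, 2016.
Because the plaintiff's legal incapacity ran from May 28, 2016 to November 27, 2016, the deadline is extended by 183 days to December 31, 2016.

December 31, 2016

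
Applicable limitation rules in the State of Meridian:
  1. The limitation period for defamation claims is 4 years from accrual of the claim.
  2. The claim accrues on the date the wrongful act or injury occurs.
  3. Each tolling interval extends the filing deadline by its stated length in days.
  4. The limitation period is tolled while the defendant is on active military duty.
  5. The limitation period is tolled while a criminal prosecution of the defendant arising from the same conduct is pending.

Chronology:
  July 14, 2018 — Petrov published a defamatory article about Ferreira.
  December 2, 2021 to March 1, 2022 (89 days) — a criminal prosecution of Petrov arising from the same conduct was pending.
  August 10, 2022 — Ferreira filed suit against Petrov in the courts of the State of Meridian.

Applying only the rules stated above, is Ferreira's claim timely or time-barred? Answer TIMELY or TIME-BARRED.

TIMELY

The claim accrued on July 14, 2018, the date of the act.
Adding the 4 years base period to July 14, 2018 gives a deadline of July 14, 2022, before any tolling.
Because the pending criminal prosecution ran from December 2, 2021 to March 1, 2022, the deadline is extended by 89 days to October 11, 2022.
Filing on August 10, 2022 beat the October 11, 2022 deadline — the action is timely.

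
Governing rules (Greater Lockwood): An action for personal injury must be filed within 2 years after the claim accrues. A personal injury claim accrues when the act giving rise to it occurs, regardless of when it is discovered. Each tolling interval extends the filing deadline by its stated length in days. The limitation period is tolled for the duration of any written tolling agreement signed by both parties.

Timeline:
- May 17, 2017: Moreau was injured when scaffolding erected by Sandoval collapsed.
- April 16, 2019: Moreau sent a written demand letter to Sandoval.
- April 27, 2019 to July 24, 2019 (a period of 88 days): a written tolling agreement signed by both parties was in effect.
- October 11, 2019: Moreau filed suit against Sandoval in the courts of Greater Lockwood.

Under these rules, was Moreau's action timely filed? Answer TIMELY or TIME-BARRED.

The limitation period began to run on May 17, 2017.
The untolled deadline — 2 years after May 17, 2017 — is May 17, 2019.
The period was tolled for 88 days by the written tolling agreement (April 27, 2019 to July 24, 2019), pushing the deadline to August 13, 2019.
Nothing else in the chronology tolls or restarts the period.
Filing on October 11, 2019 missed the August 13, 2019 deadline — the action is time-barred.

TIME-BARRED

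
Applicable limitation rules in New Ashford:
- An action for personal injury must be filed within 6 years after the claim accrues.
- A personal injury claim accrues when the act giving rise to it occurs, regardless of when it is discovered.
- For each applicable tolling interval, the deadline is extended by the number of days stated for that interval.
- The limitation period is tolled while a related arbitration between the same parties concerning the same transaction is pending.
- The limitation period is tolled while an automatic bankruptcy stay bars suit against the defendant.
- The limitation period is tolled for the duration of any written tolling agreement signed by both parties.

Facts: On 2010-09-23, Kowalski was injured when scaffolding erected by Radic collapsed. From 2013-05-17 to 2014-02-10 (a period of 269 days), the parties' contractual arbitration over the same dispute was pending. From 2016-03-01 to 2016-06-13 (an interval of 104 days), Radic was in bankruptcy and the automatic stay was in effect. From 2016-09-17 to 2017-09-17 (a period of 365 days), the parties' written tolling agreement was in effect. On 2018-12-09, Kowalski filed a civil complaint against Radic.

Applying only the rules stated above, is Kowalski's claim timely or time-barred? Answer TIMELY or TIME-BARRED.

TIME-BARRED

The limitation period began to run on 2010-09-23.
Adding the 6 years base period to 2010-09-23 gives a deadline of 2016-09-23, before any tolling.
The pending related arbitration from 2013-05-17 to 2014-02-10 tolled the period for 269 days, extending the deadline to 2017-06-19.
The automatic bankruptcy stay from 2016-03-01 to 2016-06-13 tolled the period for 104 days, extending the deadline to 2017-10-01.
The period was tolled for 365 days by the written tolling agreement (2016-09-17 to 2017-09-17), pushing the deadline to 2018-10-01.
Filing on 2018-12-09 missed the 2018-10-01 deadline — the action is time-barred.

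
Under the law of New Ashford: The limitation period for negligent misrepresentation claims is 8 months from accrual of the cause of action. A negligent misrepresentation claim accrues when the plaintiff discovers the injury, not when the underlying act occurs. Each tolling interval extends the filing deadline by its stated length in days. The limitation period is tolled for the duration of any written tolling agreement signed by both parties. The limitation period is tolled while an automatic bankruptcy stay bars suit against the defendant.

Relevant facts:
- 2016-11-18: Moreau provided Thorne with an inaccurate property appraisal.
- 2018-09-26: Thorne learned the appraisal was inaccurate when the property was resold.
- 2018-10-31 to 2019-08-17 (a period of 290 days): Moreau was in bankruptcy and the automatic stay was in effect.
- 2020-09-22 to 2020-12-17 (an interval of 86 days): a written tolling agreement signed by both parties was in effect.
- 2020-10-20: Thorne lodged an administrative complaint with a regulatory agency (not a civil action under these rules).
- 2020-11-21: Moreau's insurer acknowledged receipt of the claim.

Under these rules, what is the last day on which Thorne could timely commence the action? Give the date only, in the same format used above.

2020-03-11

Under the discovery rule, the claim accrued on 2018-09-26, when Thorne discovered the injury — not on the 2016-11-18 date of the underlying act.
8 months from 2018-09-26 is 2019-05-26.
The period was tolled for 290 days by the automatic bankruptcy stay (2018-10-31 to 2019-08-17), pushing the deadline to 2020-03-11.
The written tolling agreement starting 2020-09-22 came too late — the period had run on 2020-03-11 — and so does not extend the deadline.
Nothing else in the chronology tolls or restarts the period.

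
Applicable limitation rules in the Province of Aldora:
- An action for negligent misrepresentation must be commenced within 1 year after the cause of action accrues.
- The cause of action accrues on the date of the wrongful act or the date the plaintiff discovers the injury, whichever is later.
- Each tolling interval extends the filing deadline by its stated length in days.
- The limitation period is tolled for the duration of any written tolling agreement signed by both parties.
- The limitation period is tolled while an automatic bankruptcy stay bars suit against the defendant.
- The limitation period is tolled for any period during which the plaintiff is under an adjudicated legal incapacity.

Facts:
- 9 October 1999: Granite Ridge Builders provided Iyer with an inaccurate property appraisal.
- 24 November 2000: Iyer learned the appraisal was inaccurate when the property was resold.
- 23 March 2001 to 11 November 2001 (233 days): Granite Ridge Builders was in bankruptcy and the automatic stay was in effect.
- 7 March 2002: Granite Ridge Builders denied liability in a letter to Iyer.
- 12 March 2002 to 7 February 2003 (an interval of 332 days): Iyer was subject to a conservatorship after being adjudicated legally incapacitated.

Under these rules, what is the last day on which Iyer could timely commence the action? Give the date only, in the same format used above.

Because discovery on 24 November 2000 post-dates the 9 October 1999 act, accrual under the later-of rule falls on 24 November 2000.
1 year from 24 November 2000 is 24 November 2001.
Because the automatic bankruptcy stay ran from 23 March 2001 to 11 November 2001, the deadline is extended by 233 days to 15 July 2002.
The period was tolled for 332 days by the plaintiff's legal incapacity (12 March 2002 to 7 February 2003), pushing the deadline to 12 June 2003.
None of the other events listed affects the running of the period under the stated rules.

12 June 2003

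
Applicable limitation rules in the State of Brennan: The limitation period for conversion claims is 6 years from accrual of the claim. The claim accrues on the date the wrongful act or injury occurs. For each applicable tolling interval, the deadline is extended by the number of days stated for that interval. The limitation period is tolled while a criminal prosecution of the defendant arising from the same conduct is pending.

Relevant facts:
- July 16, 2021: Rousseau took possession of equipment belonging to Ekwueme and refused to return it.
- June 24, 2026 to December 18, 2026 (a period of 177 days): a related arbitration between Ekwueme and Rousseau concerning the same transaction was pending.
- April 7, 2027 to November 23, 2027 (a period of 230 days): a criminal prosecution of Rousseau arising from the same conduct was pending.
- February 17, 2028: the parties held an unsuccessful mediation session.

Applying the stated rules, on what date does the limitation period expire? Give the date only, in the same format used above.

March 2, 2028

The claim accrued on July 16, 2021, the date of the act.
Adding the 6 years base period to July 16, 2021 gives a deadline of July 16, 2027, before any tolling.
The period was tolled for 230 days by the pending criminal prosecution (April 7, 2027 to November 23, 2027), pushing the deadline to March 2, 2028.
The pending related arbitration from June 24, 2026 to December 18, 2026 does not toll the period, because no stated rule makes a pending arbitration a tolling event.
Nothing else in the chronology tolls or restarts the period.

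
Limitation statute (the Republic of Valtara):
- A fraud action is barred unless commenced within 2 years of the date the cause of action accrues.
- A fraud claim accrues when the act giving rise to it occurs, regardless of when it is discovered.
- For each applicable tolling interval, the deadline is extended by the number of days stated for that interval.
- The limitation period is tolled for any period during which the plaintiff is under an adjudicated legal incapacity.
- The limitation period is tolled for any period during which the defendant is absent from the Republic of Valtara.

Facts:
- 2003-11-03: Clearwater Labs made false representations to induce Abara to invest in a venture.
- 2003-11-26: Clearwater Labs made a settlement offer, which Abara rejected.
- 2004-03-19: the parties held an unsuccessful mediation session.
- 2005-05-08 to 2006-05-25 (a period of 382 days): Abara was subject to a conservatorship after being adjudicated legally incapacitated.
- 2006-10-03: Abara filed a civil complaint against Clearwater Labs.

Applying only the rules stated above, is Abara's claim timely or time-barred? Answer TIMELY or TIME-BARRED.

TIMELY

The claim accrued on 2003-11-03, when the wrongful act occurred.
Adding the 2 years base period to 2003-11-03 gives a deadline of 2005-11-03, before any tolling.
The plaintiff's legal incapacity from 2005-05-08 to 2006-05-25 tolled the period for 382 days, extending the deadline to 2006-11-20.
Nothing else in the chronology tolls or restarts the period.
The 2006-10-03 filing precedes the 2006-11-20 deadline; the claim is timely.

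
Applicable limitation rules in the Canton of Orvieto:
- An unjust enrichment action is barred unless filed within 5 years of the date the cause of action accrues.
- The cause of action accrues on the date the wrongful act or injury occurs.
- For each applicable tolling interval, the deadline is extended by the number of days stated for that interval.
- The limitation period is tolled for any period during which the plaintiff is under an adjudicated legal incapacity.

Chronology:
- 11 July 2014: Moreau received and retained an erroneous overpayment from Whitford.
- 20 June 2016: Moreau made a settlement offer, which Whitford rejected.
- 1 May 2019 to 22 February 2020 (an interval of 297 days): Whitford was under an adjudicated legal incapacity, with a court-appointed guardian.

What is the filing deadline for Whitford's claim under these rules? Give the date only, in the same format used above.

The cause of action accrued on 11 July 2014, the date of the act.
5 years from 11 July 2014 is 11 July 2019.
The period was tolled for 297 days by the plaintiff's legal incapacity (1 May 2019 to 22 February 2020), pushing the deadline to 3 May 2020.
None of the other events listed affects the running of the period under the stated rules.

3 May 2020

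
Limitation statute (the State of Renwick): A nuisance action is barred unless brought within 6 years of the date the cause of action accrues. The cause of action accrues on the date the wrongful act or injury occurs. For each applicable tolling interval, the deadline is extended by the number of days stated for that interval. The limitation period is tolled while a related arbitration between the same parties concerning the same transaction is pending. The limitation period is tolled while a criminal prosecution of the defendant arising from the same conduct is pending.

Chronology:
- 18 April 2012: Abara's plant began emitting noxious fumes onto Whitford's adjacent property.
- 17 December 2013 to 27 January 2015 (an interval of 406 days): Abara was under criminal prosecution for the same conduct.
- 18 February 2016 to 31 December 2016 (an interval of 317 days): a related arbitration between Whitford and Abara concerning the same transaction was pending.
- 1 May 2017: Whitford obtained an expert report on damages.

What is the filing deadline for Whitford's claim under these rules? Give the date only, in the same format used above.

10 April 2020

The limitation period began to run on 18 April 2012.
Adding the 6 years base period to 18 April 2012 gives a deadline of 18 April 2018, before any tolling.
The period was tolled for 406 days by the pending criminal prosecution (17 December 2013 to 27 January 2015), pushing the deadline to 29 May 2019.
The period was tolled for 317 days by the pending related arbitration (18 February 2016 to 31 December 2016), pushing the deadline to 10 April 2020.
Nothing else in the chronology tolls or restarts the period.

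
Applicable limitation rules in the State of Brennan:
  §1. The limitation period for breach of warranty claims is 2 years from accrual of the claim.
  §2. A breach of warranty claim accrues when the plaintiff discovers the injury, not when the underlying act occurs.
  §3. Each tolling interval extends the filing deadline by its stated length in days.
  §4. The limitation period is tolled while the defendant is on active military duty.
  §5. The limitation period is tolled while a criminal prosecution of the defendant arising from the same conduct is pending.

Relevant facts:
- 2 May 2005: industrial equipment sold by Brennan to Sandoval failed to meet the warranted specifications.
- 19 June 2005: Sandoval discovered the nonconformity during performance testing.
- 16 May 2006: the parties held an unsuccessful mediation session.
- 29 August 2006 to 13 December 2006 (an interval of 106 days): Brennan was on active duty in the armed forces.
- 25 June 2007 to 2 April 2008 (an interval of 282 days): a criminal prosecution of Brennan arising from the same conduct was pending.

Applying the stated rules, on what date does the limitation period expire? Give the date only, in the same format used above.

Under the discovery rule, the claim accrued on 19 June 2005, when Sandoval discovered the injury — not on the 2 May 2005 date of the underlying act.
2 years from 19 June 2005 is 19 June 2007.
Because the defendant's active military service ran from 29 August 2006 to 13 December 2006, the deadline is extended by 106 days to 3 October 2007.
The pending criminal prosecution from 25 June 2007 to 2 April 2008 tolled the period for 282 days, extending the deadline to 11 July 2008.
None of the other events listed affects the running of the period under the stated rules.

11 July 2008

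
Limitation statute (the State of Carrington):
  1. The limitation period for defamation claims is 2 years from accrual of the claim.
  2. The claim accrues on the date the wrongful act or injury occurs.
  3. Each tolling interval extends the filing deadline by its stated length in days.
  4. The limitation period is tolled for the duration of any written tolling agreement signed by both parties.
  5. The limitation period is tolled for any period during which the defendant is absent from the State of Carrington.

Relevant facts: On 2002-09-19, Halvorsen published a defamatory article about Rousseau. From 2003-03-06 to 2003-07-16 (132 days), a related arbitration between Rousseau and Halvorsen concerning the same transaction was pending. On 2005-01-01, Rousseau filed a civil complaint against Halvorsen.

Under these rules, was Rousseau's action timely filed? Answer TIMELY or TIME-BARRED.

TIME-BARRED

The limitation period began to run on 2002-09-19.
The untolled deadline — 2 years after 2002-09-19 — is 2004-09-19.
No stated provision tolls the period for a pending arbitration, so the interval from 2003-03-06 to 2003-07-16 has no effect on the deadline.
Rousseau filed on 2005-01-01, after the 2004-09-19 deadline, so the action is time-barred.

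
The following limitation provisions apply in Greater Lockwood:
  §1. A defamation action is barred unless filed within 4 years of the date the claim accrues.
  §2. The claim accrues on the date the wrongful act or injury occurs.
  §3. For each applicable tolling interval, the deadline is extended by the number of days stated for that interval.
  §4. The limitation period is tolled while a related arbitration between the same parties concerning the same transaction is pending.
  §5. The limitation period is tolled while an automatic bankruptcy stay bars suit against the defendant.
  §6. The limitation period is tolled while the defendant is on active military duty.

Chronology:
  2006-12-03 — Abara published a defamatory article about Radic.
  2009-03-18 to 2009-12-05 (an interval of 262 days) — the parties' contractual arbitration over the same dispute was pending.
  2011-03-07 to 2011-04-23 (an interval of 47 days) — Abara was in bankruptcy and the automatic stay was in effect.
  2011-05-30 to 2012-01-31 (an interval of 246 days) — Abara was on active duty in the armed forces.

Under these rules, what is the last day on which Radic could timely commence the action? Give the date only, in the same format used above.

2012-06-10

The limitation period began to run on 2006-12-03.
4 years from 2006-12-03 is 2010-12-03.
The pending related arbitration from 2009-03-18 to 2009-12-05 tolled the period for 262 days, extending the deadline to 2011-08-22.
The period was tolled for 47 days by the automatic bankruptcy stay (2011-03-07 to 2011-04-23), pushing the deadline to 2011-10-08.
Because the defendant's active military service ran from 2011-05-30 to 2012-01-31, the deadline is extended by 246 days to 2012-06-10.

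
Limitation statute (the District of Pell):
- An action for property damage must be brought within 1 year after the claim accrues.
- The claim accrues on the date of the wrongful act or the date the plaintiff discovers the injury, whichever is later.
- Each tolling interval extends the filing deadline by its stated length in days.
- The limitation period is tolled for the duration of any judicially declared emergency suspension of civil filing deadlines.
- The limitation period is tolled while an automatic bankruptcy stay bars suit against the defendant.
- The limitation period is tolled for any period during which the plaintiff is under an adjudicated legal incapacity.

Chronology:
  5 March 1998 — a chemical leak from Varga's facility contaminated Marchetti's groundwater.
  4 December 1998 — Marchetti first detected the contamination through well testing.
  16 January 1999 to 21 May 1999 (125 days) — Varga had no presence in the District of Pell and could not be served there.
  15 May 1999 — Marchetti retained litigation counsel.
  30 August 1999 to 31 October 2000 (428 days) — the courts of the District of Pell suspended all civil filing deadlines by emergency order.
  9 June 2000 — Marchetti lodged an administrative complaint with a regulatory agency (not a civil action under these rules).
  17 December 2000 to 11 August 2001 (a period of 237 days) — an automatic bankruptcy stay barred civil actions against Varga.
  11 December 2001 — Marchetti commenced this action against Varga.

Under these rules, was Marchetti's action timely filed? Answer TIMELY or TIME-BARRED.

TIME-BARRED

The claim accrued on 4 December 1998 — the later of the 5 March 1998 act and the 4 December 1998 discovery.
1 year from 4 December 1998 is 4 December 1999.
Because the emergency suspension of filing deadlines ran from 30 August 1999 to 31 October 2000, the deadline is extended by 428 days to 4 February 2001.
The period was tolled for 237 days by the automatic bankruptcy stay (17 December 2000 to 11 August 2001), pushing the deadline to 29 September 2001.
Although the defendant's absence ran from 16 January 1999 to 21 May 1999, the stated rules do not make that a tolling event, so it is disregarded.
Nothing else in the chronology tolls or restarts the period.
The 11 December 2001 filing falls after the 29 September 2001 deadline; the claim is time-barred.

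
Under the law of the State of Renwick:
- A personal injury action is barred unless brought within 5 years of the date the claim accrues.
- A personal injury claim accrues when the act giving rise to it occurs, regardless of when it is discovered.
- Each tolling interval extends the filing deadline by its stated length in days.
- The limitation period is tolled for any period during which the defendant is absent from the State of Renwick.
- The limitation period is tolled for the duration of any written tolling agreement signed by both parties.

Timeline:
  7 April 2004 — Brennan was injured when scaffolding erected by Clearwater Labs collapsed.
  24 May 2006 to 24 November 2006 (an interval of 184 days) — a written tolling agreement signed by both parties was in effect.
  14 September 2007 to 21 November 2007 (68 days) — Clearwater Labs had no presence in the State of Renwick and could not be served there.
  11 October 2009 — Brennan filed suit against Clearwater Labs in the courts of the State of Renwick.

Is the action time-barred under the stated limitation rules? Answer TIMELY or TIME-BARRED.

TIMELY

The claim accrued on 7 April 2004, the date of the act.
5 years from 7 April 2004 is 7 April 2009.
The period was tolled for 184 days by the written tolling agreement (24 May 2006 to 24 November 2006), pushing the deadline to 8 October 2009.
Because the defendant's absence from the jurisdiction ran from 14 September 2007 to 21 November 2007, the deadline is extended by 68 days to 15 December 2009.
Filing on 11 October 2009 beat the 15 December 2009 deadline — the action is timely.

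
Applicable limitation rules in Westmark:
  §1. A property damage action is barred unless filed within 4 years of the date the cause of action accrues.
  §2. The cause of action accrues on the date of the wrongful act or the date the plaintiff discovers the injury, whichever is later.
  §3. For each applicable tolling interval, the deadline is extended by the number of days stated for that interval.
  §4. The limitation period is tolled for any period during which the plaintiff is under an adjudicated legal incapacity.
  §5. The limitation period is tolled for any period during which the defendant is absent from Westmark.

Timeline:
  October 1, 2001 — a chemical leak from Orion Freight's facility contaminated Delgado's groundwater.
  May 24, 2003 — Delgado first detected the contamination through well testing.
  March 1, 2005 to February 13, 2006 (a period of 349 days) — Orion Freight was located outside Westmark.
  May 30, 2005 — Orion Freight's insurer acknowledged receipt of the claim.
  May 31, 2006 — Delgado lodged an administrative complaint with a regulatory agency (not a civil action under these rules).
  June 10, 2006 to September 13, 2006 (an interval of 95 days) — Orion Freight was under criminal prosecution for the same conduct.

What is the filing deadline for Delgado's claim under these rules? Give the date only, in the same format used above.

May 7, 2008

Taking the later of the act (October 1, 2001) and discovery (May 24, 2003), the claim accrued on May 24, 2003.
The untolled deadline — 4 years after May 24, 2003 — is May 24, 2007.
Because the defendant's absence from the jurisdiction ran from March 1, 2005 to February 13, 2006, the deadline is extended by 349 days to May 7, 2008.
Although a criminal prosecution ran from June 10, 2006 to September 13, 2006, the stated rules do not make that a tolling event, so it is disregarded.
None of the other events listed affects the running of the period under the stated rules.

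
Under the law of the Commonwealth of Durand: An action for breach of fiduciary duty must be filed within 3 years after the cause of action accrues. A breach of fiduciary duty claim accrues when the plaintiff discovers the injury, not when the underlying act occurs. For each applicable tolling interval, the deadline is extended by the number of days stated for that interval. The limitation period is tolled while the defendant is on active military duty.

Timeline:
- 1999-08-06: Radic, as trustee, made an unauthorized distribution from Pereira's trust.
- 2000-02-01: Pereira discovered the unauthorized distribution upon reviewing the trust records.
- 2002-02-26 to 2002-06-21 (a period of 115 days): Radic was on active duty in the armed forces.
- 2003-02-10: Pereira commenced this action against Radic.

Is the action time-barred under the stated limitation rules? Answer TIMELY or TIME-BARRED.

TIMELY

Under the discovery rule, the claim accrued on 2000-02-01, when Pereira discovered the injury — not on the 1999-08-06 date of the underlying act.
Adding the 3 years base period to 2000-02-01 gives a deadline of 2003-02-01, before any tolling.
Because the defendant's active military service ran from 2002-02-26 to 2002-06-21, the deadline is extended by 115 days to 2003-05-27.
The 2003-02-10 filing precedes the 2003-05-27 deadline; the claim is timely.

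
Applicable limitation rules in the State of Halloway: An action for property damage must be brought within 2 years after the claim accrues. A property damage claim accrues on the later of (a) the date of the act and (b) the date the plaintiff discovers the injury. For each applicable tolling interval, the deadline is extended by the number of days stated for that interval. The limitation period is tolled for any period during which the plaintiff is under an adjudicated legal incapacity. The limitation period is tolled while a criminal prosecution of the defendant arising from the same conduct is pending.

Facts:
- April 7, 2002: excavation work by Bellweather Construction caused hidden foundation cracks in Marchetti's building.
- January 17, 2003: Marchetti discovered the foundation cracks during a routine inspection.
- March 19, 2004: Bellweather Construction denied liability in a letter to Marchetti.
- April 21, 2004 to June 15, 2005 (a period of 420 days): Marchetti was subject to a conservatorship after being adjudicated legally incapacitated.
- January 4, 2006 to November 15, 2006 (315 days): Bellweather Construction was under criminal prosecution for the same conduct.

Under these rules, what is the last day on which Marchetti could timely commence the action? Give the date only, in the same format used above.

January 22, 2007

The claim accrued on January 17, 2003 — the later of the April 7, 2002 act and the January 17, 2003 discovery.
The untolled deadline — 2 years after January 17, 2003 — is January 17, 2005.
Because the plaintiff's legal incapacity ran from April 21, 2004 to June 15, 2005, the deadline is extended by 420 days to March 13, 2006.
The period was tolled for 315 days by the pending criminal prosecution (January 4, 2006 to November 15, 2006), pushing the deadline to January 22, 2007.
None of the other events listed affects the running of the period under the stated rules.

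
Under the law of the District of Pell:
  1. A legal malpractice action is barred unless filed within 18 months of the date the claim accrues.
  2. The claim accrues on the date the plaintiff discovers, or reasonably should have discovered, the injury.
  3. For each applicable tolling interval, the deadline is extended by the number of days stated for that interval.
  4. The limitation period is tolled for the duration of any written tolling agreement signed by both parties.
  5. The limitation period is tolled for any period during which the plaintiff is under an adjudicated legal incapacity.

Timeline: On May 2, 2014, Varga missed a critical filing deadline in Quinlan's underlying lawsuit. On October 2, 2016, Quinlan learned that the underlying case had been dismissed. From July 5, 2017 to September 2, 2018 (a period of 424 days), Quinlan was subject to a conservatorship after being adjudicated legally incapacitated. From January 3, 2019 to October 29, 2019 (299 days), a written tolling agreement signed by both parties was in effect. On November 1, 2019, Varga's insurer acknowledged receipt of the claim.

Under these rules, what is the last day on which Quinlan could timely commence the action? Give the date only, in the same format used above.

Accrual is tied to discovery, so the period began on October 2, 2016 rather than on May 2, 2014 when the act occurred.
The untolled deadline — 18 months after October 2, 2016 — is April 2, 2018.
Because the plaintiff's legal incapacity ran from July 5, 2017 to September 2, 2018, the deadline is extended by 424 days to May 31, 2019.
Because the written tolling agreement ran from January 3, 2019 to October 29, 2019, the deadline is extended by 299 days to March 25, 2020.
The other events in the timeline have no effect on the limitation period under the stated rules.

March 25, 2020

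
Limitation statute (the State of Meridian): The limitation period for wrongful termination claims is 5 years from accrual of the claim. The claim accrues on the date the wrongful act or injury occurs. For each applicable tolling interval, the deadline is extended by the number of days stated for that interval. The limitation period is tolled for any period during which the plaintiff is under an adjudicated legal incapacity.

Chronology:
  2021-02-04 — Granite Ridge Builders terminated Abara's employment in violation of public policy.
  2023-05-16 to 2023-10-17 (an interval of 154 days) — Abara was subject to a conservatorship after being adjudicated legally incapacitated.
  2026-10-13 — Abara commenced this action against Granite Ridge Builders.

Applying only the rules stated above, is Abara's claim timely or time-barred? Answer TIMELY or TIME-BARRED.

The claim accrued on 2021-02-04, the date of the act.
The untolled deadline — 5 years after 2021-02-04 — is 2026-02-04.
The period was tolled for 154 days by the plaintiff's legal incapacity (2023-05-16 to 2023-10-17), pushing the deadline to 2026-07-08.
Abara filed on 2026-10-13, after the 2026-07-08 deadline, so the action is time-barred.

TIME-BARRED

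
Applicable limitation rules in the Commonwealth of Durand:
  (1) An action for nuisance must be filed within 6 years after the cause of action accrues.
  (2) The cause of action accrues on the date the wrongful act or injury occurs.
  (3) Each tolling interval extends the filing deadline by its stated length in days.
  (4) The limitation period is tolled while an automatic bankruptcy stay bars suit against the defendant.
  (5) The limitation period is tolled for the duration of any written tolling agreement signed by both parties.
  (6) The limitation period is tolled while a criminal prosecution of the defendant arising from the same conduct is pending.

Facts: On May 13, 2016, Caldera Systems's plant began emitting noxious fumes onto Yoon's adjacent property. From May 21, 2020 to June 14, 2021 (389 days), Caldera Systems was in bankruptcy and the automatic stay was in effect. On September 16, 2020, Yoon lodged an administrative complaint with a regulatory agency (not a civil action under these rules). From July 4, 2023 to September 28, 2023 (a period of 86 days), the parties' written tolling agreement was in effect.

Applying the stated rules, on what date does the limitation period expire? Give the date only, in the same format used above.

The cause of action accrued on May 13, 2016, the date of the act.
Adding the 6 years base period to May 13, 2016 gives a deadline of May 13, 2022, before any tolling.
Because the automatic bankruptcy stay ran from May 21, 2020 to June 14, 2021, the deadline is extended by 389 days to June 6, 2023.
The written tolling agreement from July 4, 2023 to September 28, 2023 began after the period had already run on June 6, 2023, so it has no tolling effect.
None of the other events listed affects the running of the period under the stated rules.

June 6, 2023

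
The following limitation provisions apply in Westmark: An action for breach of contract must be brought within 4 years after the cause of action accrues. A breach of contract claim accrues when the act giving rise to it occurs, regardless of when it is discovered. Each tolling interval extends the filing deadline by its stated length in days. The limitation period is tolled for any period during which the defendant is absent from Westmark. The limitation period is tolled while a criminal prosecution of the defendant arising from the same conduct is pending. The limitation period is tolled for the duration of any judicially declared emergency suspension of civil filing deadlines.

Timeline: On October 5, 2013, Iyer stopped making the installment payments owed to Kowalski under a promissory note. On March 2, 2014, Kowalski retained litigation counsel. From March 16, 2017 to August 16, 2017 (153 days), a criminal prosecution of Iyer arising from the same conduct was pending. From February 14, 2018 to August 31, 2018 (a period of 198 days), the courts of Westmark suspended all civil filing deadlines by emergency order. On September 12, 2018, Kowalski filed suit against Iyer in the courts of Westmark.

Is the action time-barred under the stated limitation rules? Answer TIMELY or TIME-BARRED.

The limitation period began to run on October 5, 2013.
The untolled deadline — 4 years after October 5, 2013 — is October 5, 2017.
Because the pending criminal prosecution ran from March 16, 2017 to August 16, 2017, the deadline is extended by 153 days to March 7, 2018.
Because the emergency suspension of filing deadlines ran from February 14, 2018 to August 31, 2018, the deadline is extended by 198 days to September 21, 2018.
The other events in the timeline have no effect on the limitation period under the stated rules.
Kowalski filed on September 12, 2018, before the September 21, 2018 deadline, so the action is timely.

TIMELY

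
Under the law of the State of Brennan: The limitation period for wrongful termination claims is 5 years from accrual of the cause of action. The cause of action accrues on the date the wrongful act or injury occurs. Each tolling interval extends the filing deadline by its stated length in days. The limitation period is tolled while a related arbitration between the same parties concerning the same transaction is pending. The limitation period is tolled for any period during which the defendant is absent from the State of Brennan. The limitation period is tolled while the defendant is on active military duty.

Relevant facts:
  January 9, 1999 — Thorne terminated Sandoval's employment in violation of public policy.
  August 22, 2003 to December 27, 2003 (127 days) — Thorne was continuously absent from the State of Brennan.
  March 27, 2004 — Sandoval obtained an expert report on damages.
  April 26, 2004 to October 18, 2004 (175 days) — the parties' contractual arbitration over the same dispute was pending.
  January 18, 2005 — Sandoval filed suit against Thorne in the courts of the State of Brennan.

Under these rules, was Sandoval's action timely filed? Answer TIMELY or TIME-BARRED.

TIME-BARRED

The cause of action accrued on January 9, 1999, the date of the act.
5 years from January 9, 1999 is January 9, 2004.
Because the defendant's absence from the jurisdiction ran from August 22, 2003 to December 27, 2003, the deadline is extended by 127 days to May 15, 2004.
The period was tolled for 175 days by the pending related arbitration (April 26, 2004 to October 18, 2004), pushing the deadline to November 6, 2004.
The other events in the timeline have no effect on the limitation period under the stated rules.
The January 18, 2005 filing falls after the November 6, 2004 deadline; the claim is time-barred.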